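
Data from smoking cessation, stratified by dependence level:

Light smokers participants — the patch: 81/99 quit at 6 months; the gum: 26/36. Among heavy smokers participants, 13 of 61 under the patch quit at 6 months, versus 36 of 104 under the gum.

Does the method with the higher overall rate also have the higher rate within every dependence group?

No

Light smokers: the patch 81/99 = 81.8%, the gum 26/36 = 72.2% → the patch
Heavy smokers: the patch 13/61 = 21.3%, the gum 36/104 = 34.6% → the gum
Overall: the patch 94/160 = 58.8%, the gum 62/140 = 44.3% → the patch
Neither sweeps: the patch wins 1 of 2 groups, the gum wins 1. The patch wins overall but not every group — no Simpson reversal.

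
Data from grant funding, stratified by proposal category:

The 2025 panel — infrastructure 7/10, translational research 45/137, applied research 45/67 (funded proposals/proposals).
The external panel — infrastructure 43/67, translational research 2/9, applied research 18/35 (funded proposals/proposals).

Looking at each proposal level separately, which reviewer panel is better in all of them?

Infrastructure: the 2025 panel 7/10 = 70.0%, the external panel 43/67 = 64.2% → the 2025 panel
Translational research: the 2025 panel 45/137 = 32.8%, the external panel 2/9 = 22.2% → the 2025 panel
Applied research: the 2025 panel 45/67 = 67.2%, the external panel 18/35 = 51.4% → the 2025 panel
The 2025 panel has the higher rate in all 3 groups.

the 2025 panel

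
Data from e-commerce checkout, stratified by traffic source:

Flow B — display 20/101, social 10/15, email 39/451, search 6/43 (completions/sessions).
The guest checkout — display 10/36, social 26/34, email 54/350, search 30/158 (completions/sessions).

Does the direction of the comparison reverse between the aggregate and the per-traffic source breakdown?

Display: Flow B 20/101 = 19.8%, the guest checkout 10/36 = 27.8% → the guest checkout
Social: Flow B 10/15 = 66.7%, the guest checkout 26/34 = 76.5% → the guest checkout
Email: Flow B 39/451 = 8.6%, the guest checkout 54/350 = 15.4% → the guest checkout
Search: Flow B 6/43 = 14.0%, the guest checkout 30/158 = 19.0% → the guest checkout
Overall: Flow B 75/610 = 12.3%, the guest checkout 120/578 = 20.8% → the guest checkout
The guest checkout wins overall and in every traffic group — no reversal.

No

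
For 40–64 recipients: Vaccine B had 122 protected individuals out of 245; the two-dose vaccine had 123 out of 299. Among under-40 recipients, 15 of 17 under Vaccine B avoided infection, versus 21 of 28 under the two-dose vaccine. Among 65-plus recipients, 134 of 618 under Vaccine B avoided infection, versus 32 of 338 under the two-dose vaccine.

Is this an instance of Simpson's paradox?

40–64: Vaccine B 122/245 = 49.8%, the two-dose vaccine 123/299 = 41.1% → Vaccine B
Under-40: Vaccine B 15/17 = 88.2%, the two-dose vaccine 21/28 = 75.0% → Vaccine B
65-plus: Vaccine B 134/618 = 21.7%, the two-dose vaccine 32/338 = 9.5% → Vaccine B
Overall: Vaccine B 271/880 = 30.8%, the two-dose vaccine 176/665 = 26.5% → Vaccine B
Vaccine B wins overall and in every age group — no reversal.

No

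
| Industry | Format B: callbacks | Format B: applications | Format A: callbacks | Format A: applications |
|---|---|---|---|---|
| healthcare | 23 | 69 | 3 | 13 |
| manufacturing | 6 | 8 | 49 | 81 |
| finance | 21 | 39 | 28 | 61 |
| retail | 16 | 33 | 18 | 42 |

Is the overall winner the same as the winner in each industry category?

Healthcare: Format B 23/69 = 33.3%, Format A 3/13 = 23.1% → Format B
Manufacturing: Format B 6/8 = 75.0%, Format A 49/81 = 60.5% → Format B
Finance: Format B 21/39 = 53.8%, Format A 28/61 = 45.9% → Format B
Retail: Format B 16/33 = 48.5%, Format A 18/42 = 42.9% → Format B
Overall: Format B 66/149 = 44.3%, Format A 98/197 = 49.7% → Format A
Format B wins each industry group but Format A wins overall — the comparison reverses. Format B's applications skew toward healthcare, which has a lower base rate.

No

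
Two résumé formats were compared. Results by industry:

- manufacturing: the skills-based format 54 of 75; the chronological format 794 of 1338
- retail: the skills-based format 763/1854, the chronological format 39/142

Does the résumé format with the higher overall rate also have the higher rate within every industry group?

Manufacturing: the skills-based format 54/75 = 72.0%, the chronological format 794/1338 = 59.3% → the skills-based format
Retail: the skills-based format 763/1854 = 41.2%, the chronological format 39/142 = 27.5% → the skills-based format
Overall: the skills-based format 817/1929 = 42.4%, the chronological format 833/1480 = 56.3% → the chronological format
The skills-based format wins each industry group but the chronological format wins overall — the comparison reverses. The skills-based format's applications skew toward retail, which has a lower base rate.

No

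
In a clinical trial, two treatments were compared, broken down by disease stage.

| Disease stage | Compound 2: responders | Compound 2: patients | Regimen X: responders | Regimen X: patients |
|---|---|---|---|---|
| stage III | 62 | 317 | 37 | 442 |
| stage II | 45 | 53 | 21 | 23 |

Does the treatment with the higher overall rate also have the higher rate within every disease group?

No

Stage III: Compound 2 62/317 = 19.6%, Regimen X 37/442 = 8.4% → Compound 2
Stage II: Compound 2 45/53 = 84.9%, Regimen X 21/23 = 91.3% → Regimen X
Overall: Compound 2 107/370 = 28.9%, Regimen X 58/465 = 12.5% → Compound 2
Neither sweeps: Compound 2 wins 1 of 2 groups, Regimen X wins 1. Compound 2 wins overall but not every group — no Simpson reversal.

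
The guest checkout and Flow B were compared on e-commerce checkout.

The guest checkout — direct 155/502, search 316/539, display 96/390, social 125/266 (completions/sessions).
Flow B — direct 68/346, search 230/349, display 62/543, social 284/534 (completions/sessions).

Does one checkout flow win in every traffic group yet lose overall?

No

Direct: the guest checkout 155/502 = 30.9%, Flow B 68/346 = 19.7% → the guest checkout
Search: the guest checkout 316/539 = 58.6%, Flow B 230/349 = 65.9% → Flow B
Display: the guest checkout 96/390 = 24.6%, Flow B 62/543 = 11.4% → the guest checkout
Social: the guest checkout 125/266 = 47.0%, Flow B 284/534 = 53.2% → Flow B
Overall: the guest checkout 692/1697 = 40.8%, Flow B 644/1772 = 36.3% → the guest checkout
Neither sweeps: the guest checkout wins 2 of 4 groups, Flow B wins 2. The guest checkout wins overall but not every group — no Simpson reversal.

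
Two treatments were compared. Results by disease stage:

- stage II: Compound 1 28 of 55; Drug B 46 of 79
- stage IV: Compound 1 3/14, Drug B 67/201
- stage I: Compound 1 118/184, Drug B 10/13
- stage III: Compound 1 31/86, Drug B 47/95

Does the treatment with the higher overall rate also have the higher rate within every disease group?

No

Stage II: Compound 1 28/55 = 50.9%, Drug B 46/79 = 58.2% → Drug B
Stage IV: Compound 1 3/14 = 21.4%, Drug B 67/201 = 33.3% → Drug B
Stage I: Compound 1 118/184 = 64.1%, Drug B 10/13 = 76.9% → Drug B
Stage III: Compound 1 31/86 = 36.0%, Drug B 47/95 = 49.5% → Drug B
Overall: Compound 1 180/339 = 53.1%, Drug B 170/388 = 43.8% → Compound 1
Drug B wins each disease group but Compound 1 wins overall — the comparison reverses. Drug B's patients skew toward stage IV, which has a lower base rate.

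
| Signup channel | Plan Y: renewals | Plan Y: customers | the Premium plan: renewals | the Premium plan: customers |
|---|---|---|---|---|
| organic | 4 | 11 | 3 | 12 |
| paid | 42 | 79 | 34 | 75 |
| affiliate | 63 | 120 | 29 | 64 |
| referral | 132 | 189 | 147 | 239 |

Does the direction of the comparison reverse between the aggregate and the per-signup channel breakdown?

Organic: Plan Y 4/11 = 36.4%, the Premium plan 3/12 = 25.0% → Plan Y
Paid: Plan Y 42/79 = 53.2%, the Premium plan 34/75 = 45.3% → Plan Y
Affiliate: Plan Y 63/120 = 52.5%, the Premium plan 29/64 = 45.3% → Plan Y
Referral: Plan Y 132/189 = 69.8%, the Premium plan 147/239 = 61.5% → Plan Y
Overall: Plan Y 241/399 = 60.4%, the Premium plan 213/390 = 54.6% → Plan Y
Plan Y wins overall and in every signup group — no reversal.

No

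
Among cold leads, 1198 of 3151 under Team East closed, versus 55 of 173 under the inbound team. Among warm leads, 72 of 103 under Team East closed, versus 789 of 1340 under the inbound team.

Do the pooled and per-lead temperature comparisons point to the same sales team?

Cold: Team East 1198/3151 = 38.0%, the inbound team 55/173 = 31.8% → Team East
Warm: Team East 72/103 = 69.9%, the inbound team 789/1340 = 58.9% → Team East
Overall: Team East 1270/3254 = 39.0%, the inbound team 844/1513 = 55.8% → the inbound team
Team East wins each lead group but the inbound team wins overall — the comparison reverses. Team East's leads skew toward cold, which has a lower base rate.

No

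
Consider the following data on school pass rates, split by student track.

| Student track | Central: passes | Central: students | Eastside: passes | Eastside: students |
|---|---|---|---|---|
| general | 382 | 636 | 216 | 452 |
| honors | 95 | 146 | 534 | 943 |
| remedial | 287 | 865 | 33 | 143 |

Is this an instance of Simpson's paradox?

Yes

General: Central 382/636 = 60.1%, Eastside 216/452 = 47.8% → Central
Honors: Central 95/146 = 65.1%, Eastside 534/943 = 56.6% → Central
Remedial: Central 287/865 = 33.2%, Eastside 33/143 = 23.1% → Central
Overall: Central 764/1647 = 46.4%, Eastside 783/1538 = 50.9% → Eastside
Central wins each student group but Eastside wins overall — the comparison reverses. Central's students skew toward remedial, which has a lower base rate.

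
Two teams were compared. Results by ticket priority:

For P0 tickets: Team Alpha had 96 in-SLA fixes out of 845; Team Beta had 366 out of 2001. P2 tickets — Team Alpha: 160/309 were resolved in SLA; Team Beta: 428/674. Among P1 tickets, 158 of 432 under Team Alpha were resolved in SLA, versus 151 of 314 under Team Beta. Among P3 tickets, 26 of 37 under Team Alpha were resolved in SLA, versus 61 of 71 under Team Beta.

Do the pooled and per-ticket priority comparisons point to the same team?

P0: Team Alpha 96/845 = 11.4%, Team Beta 366/2001 = 18.3% → Team Beta
P2: Team Alpha 160/309 = 51.8%, Team Beta 428/674 = 63.5% → Team Beta
P1: Team Alpha 158/432 = 36.6%, Team Beta 151/314 = 48.1% → Team Beta
P3: Team Alpha 26/37 = 70.3%, Team Beta 61/71 = 85.9% → Team Beta
Overall: Team Alpha 440/1623 = 27.1%, Team Beta 1006/3060 = 32.9% → Team Beta
Team Beta wins overall and in every ticket group — no reversal.

Yes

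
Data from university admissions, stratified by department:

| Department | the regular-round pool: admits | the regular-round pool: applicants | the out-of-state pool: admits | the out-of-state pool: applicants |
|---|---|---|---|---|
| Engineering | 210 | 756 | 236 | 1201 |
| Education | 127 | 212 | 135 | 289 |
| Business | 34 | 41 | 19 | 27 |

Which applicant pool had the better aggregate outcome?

the regular-round pool

Engineering: the regular-round pool 210/756 = 27.8%, the out-of-state pool 236/1201 = 19.7% → the regular-round pool
Education: the regular-round pool 127/212 = 59.9%, the out-of-state pool 135/289 = 46.7% → the regular-round pool
Business: the regular-round pool 34/41 = 82.9%, the out-of-state pool 19/27 = 70.4% → the regular-round pool
Overall: the regular-round pool 371/1009 = 36.8%, the out-of-state pool 390/1517 = 25.7% → the regular-round pool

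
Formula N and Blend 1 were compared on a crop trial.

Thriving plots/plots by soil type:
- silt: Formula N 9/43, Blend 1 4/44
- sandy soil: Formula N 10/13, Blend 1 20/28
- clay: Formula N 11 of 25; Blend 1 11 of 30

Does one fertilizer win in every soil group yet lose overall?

Silt: Formula N 9/43 = 20.9%, Blend 1 4/44 = 9.1% → Formula N
Sandy soil: Formula N 10/13 = 76.9%, Blend 1 20/28 = 71.4% → Formula N
Clay: Formula N 11/25 = 44.0%, Blend 1 11/30 = 36.7% → Formula N
Overall: Formula N 30/81 = 37.0%, Blend 1 35/102 = 34.3% → Formula N
Formula N wins overall and in every soil group — no reversal.

No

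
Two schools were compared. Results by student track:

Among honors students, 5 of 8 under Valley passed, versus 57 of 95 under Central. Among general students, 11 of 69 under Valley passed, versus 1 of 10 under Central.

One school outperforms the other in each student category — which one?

Valley

Honors: Valley 5/8 = 62.5%, Central 57/95 = 60.0% → Valley
General: Valley 11/69 = 15.9%, Central 1/10 = 10.0% → Valley
Valley has the higher rate in both groups.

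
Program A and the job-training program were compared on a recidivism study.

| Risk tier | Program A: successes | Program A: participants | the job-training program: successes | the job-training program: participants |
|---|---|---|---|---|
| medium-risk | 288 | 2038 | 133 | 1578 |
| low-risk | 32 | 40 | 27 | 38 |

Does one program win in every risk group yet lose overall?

Medium-risk: Program A 288/2038 = 14.1%, the job-training program 133/1578 = 8.4% → Program A
Low-risk: Program A 32/40 = 80.0%, the job-training program 27/38 = 71.1% → Program A
Overall: Program A 320/2078 = 15.4%, the job-training program 160/1616 = 9.9% → Program A
Program A wins overall and in every risk group — no reversal.

No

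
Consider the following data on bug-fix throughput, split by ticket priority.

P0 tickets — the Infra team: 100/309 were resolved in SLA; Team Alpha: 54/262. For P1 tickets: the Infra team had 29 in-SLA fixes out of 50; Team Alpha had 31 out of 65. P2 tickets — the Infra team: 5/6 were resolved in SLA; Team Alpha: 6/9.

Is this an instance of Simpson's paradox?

P0: the Infra team 100/309 = 32.4%, Team Alpha 54/262 = 20.6% → the Infra team
P1: the Infra team 29/50 = 58.0%, Team Alpha 31/65 = 47.7% → the Infra team
P2: the Infra team 5/6 = 83.3%, Team Alpha 6/9 = 66.7% → the Infra team
Overall: the Infra team 134/365 = 36.7%, Team Alpha 91/336 = 27.1% → the Infra team
The Infra team wins overall and in every ticket group — no reversal.

No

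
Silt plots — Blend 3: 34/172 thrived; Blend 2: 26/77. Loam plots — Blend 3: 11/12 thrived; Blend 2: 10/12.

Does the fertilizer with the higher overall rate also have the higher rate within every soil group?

Silt: Blend 3 34/172 = 19.8%, Blend 2 26/77 = 33.8% → Blend 2
Loam: Blend 3 11/12 = 91.7%, Blend 2 10/12 = 83.3% → Blend 3
Overall: Blend 3 45/184 = 24.5%, Blend 2 36/89 = 40.4% → Blend 2
Neither sweeps: Blend 3 wins 1 of 2 groups, Blend 2 wins 1. Blend 2 wins overall but not every group — no Simpson reversal.

No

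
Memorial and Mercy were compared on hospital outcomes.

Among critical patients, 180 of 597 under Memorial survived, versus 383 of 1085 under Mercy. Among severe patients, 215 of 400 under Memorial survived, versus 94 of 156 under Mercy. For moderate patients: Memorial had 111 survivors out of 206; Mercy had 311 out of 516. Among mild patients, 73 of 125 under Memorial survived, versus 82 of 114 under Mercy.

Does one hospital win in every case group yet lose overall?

Critical: Memorial 180/597 = 30.2%, Mercy 383/1085 = 35.3% → Mercy
Severe: Memorial 215/400 = 53.8%, Mercy 94/156 = 60.3% → Mercy
Moderate: Memorial 111/206 = 53.9%, Mercy 311/516 = 60.3% → Mercy
Mild: Memorial 73/125 = 58.4%, Mercy 82/114 = 71.9% → Mercy
Overall: Memorial 579/1328 = 43.6%, Mercy 870/1871 = 46.5% → Mercy
Mercy wins overall and in every case group — no reversal.

No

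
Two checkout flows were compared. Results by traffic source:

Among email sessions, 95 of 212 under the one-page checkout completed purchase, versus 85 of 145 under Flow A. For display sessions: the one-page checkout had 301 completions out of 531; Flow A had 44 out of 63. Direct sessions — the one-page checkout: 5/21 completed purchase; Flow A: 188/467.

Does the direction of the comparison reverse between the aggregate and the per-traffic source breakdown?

Email: the one-page checkout 95/212 = 44.8%, Flow A 85/145 = 58.6% → Flow A
Display: the one-page checkout 301/531 = 56.7%, Flow A 44/63 = 69.8% → Flow A
Direct: the one-page checkout 5/21 = 23.8%, Flow A 188/467 = 40.3% → Flow A
Overall: the one-page checkout 401/764 = 52.5%, Flow A 317/675 = 47.0% → the one-page checkout
Flow A wins each traffic group but the one-page checkout wins overall — the comparison reverses. Flow A's sessions skew toward direct, which has a lower base rate.

Yes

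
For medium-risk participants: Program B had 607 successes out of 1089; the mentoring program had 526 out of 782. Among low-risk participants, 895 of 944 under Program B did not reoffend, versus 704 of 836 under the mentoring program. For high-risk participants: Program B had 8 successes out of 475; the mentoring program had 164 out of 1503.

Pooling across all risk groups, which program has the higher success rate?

Program B

Medium-risk: Program B 607/1089 = 55.7%, the mentoring program 526/782 = 67.3% → the mentoring program
Low-risk: Program B 895/944 = 94.8%, the mentoring program 704/836 = 84.2% → Program B
High-risk: Program B 8/475 = 1.7%, the mentoring program 164/1503 = 10.9% → the mentoring program
Overall: Program B 1510/2508 = 60.2%, the mentoring program 1394/3121 = 44.7% → Program B
(Neither sweeps every risk group, but Program B has the higher pooled rate.)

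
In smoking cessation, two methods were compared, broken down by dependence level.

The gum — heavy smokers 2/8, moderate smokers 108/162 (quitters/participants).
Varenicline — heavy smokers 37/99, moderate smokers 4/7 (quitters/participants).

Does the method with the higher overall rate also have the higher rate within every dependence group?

Heavy smokers: the gum 2/8 = 25.0%, varenicline 37/99 = 37.4% → varenicline
Moderate smokers: the gum 108/162 = 66.7%, varenicline 4/7 = 57.1% → the gum
Overall: the gum 110/170 = 64.7%, varenicline 41/106 = 38.7% → the gum
Neither sweeps: the gum wins 1 of 2 groups, varenicline wins 1. The gum wins overall but not every group — no Simpson reversal.

No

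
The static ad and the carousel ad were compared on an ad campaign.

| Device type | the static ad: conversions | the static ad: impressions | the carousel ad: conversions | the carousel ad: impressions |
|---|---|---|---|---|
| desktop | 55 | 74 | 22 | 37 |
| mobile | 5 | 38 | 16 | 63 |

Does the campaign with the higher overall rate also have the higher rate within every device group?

No

Desktop: the static ad 55/74 = 74.3%, the carousel ad 22/37 = 59.5% → the static ad
Mobile: the static ad 5/38 = 13.2%, the carousel ad 16/63 = 25.4% → the carousel ad
Overall: the static ad 60/112 = 53.6%, the carousel ad 38/100 = 38.0% → the static ad
Neither sweeps: the static ad wins 1 of 2 groups, the carousel ad wins 1. The static ad wins overall but not every group — no Simpson reversal.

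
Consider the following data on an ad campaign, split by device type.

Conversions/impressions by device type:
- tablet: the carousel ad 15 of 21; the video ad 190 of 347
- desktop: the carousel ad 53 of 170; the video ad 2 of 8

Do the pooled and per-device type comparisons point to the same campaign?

No

Tablet: the carousel ad 15/21 = 71.4%, the video ad 190/347 = 54.8% → the carousel ad
Desktop: the carousel ad 53/170 = 31.2%, the video ad 2/8 = 25.0% → the carousel ad
Overall: the carousel ad 68/191 = 35.6%, the video ad 192/355 = 54.1% → the video ad
The carousel ad wins each device group but the video ad wins overall — the comparison reverses. The carousel ad's impressions skew toward desktop, which has a lower base rate.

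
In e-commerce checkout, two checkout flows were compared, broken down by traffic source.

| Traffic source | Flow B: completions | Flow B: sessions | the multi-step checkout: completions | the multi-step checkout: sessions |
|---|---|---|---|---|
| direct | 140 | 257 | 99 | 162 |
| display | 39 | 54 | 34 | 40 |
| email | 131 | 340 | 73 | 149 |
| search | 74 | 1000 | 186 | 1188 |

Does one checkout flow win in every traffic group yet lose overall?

Direct: Flow B 140/257 = 54.5%, the multi-step checkout 99/162 = 61.1% → the multi-step checkout
Display: Flow B 39/54 = 72.2%, the multi-step checkout 34/40 = 85.0% → the multi-step checkout
Email: Flow B 131/340 = 38.5%, the multi-step checkout 73/149 = 49.0% → the multi-step checkout
Search: Flow B 74/1000 = 7.4%, the multi-step checkout 186/1188 = 15.7% → the multi-step checkout
Overall: Flow B 384/1651 = 23.3%, the multi-step checkout 392/1539 = 25.5% → the multi-step checkout
The multi-step checkout wins overall and in every traffic group — no reversal.

No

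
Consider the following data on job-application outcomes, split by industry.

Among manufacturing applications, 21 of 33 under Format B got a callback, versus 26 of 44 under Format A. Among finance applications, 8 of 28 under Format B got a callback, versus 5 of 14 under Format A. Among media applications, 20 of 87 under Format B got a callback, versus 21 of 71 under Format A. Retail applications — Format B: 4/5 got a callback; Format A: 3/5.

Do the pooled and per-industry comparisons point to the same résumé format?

No

Manufacturing: Format B 21/33 = 63.6%, Format A 26/44 = 59.1% → Format B
Finance: Format B 8/28 = 28.6%, Format A 5/14 = 35.7% → Format A
Media: Format B 20/87 = 23.0%, Format A 21/71 = 29.6% → Format A
Retail: Format B 4/5 = 80.0%, Format A 3/5 = 60.0% → Format B
Overall: Format B 53/153 = 34.6%, Format A 55/134 = 41.0% → Format A
Neither sweeps: Format B wins 2 of 4 groups, Format A wins 2. Format A wins overall but not every group — no Simpson reversal.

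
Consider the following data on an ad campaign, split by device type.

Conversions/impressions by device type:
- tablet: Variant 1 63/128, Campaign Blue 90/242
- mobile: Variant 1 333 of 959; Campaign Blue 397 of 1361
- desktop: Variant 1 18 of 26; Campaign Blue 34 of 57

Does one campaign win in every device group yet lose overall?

No

Tablet: Variant 1 63/128 = 49.2%, Campaign Blue 90/242 = 37.2% → Variant 1
Mobile: Variant 1 333/959 = 34.7%, Campaign Blue 397/1361 = 29.2% → Variant 1
Desktop: Variant 1 18/26 = 69.2%, Campaign Blue 34/57 = 59.6% → Variant 1
Overall: Variant 1 414/1113 = 37.2%, Campaign Blue 521/1660 = 31.4% → Variant 1
Variant 1 wins overall and in every device group — no reversal.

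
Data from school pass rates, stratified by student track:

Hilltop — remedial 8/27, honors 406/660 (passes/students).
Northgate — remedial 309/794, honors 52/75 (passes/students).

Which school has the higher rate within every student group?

Northgate

Remedial: Hilltop 8/27 = 29.6%, Northgate 309/794 = 38.9% → Northgate
Honors: Hilltop 406/660 = 61.5%, Northgate 52/75 = 69.3% → Northgate
Northgate has the higher rate in both groups.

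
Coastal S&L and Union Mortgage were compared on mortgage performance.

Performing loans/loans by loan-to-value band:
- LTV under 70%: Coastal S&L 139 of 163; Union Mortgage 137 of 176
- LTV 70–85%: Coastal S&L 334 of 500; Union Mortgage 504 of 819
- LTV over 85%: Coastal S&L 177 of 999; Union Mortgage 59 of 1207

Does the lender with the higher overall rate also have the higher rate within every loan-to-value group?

LTV under 70%: Coastal S&L 139/163 = 85.3%, Union Mortgage 137/176 = 77.8% → Coastal S&L
LTV 70–85%: Coastal S&L 334/500 = 66.8%, Union Mortgage 504/819 = 61.5% → Coastal S&L
LTV over 85%: Coastal S&L 177/999 = 17.7%, Union Mortgage 59/1207 = 4.9% → Coastal S&L
Overall: Coastal S&L 650/1662 = 39.1%, Union Mortgage 700/2202 = 31.8% → Coastal S&L
Coastal S&L wins overall and in every loan-to-value group — no reversal.

Yes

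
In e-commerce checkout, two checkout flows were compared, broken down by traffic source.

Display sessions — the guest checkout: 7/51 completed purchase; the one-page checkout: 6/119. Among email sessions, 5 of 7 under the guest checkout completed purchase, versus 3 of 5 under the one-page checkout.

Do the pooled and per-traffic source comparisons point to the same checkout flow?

Display: the guest checkout 7/51 = 13.7%, the one-page checkout 6/119 = 5.0% → the guest checkout
Email: the guest checkout 5/7 = 71.4%, the one-page checkout 3/5 = 60.0% → the guest checkout
Overall: the guest checkout 12/58 = 20.7%, the one-page checkout 9/124 = 7.3% → the guest checkout
The guest checkout wins overall and in every traffic group — no reversal.

Yes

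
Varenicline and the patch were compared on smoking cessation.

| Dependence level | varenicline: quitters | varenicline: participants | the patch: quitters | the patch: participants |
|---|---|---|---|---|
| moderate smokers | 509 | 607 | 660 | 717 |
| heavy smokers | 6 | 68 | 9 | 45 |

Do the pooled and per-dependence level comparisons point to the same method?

Moderate smokers: varenicline 509/607 = 83.9%, the patch 660/717 = 92.1% → the patch
Heavy smokers: varenicline 6/68 = 8.8%, the patch 9/45 = 20.0% → the patch
Overall: varenicline 515/675 = 76.3%, the patch 669/762 = 87.8% → the patch
The patch wins overall and in every dependence group — no reversal.

Yes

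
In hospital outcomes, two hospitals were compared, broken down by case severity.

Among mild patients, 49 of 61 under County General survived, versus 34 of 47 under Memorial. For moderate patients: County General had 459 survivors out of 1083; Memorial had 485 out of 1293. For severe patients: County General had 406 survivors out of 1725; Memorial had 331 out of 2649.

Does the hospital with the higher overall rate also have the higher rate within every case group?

Mild: County General 49/61 = 80.3%, Memorial 34/47 = 72.3% → County General
Moderate: County General 459/1083 = 42.4%, Memorial 485/1293 = 37.5% → County General
Severe: County General 406/1725 = 23.5%, Memorial 331/2649 = 12.5% → County General
Overall: County General 914/2869 = 31.9%, Memorial 850/3989 = 21.3% → County General
County General wins overall and in every case group — no reversal.

Yes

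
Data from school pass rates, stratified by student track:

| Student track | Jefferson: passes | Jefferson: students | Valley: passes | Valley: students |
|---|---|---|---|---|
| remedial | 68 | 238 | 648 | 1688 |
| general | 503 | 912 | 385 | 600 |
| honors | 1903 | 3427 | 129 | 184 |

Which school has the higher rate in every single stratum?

Remedial: Jefferson 68/238 = 28.6%, Valley 648/1688 = 38.4% → Valley
General: Jefferson 503/912 = 55.2%, Valley 385/600 = 64.2% → Valley
Honors: Jefferson 1903/3427 = 55.5%, Valley 129/184 = 70.1% → Valley
Valley has the higher rate in all 3 groups.

Valley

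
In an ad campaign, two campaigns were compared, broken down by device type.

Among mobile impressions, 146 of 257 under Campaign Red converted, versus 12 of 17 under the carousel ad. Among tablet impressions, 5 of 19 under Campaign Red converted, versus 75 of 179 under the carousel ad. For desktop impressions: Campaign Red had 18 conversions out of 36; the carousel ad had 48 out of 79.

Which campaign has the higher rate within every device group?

Mobile: Campaign Red 146/257 = 56.8%, the carousel ad 12/17 = 70.6% → the carousel ad
Tablet: Campaign Red 5/19 = 26.3%, the carousel ad 75/179 = 41.9% → the carousel ad
Desktop: Campaign Red 18/36 = 50.0%, the carousel ad 48/79 = 60.8% → the carousel ad
The carousel ad has the higher rate in all 3 groups.

the carousel ad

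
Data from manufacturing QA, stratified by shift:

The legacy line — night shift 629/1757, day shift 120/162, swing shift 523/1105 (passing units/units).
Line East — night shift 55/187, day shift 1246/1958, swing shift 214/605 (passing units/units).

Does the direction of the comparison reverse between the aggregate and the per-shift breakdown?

Yes

Night shift: the legacy line 629/1757 = 35.8%, Line East 55/187 = 29.4% → the legacy line
Day shift: the legacy line 120/162 = 74.1%, Line East 1246/1958 = 63.6% → the legacy line
Swing shift: the legacy line 523/1105 = 47.3%, Line East 214/605 = 35.4% → the legacy line
Overall: the legacy line 1272/3024 = 42.1%, Line East 1515/2750 = 55.1% → Line East
The legacy line wins each shift group but Line East wins overall — the comparison reverses. The legacy line's units skew toward night shift, which has a lower base rate.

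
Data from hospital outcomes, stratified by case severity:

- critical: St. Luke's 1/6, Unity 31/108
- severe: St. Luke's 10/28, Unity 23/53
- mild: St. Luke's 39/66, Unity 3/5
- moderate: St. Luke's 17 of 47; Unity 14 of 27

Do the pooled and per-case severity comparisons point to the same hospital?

Critical: St. Luke's 1/6 = 16.7%, Unity 31/108 = 28.7% → Unity
Severe: St. Luke's 10/28 = 35.7%, Unity 23/53 = 43.4% → Unity
Mild: St. Luke's 39/66 = 59.1%, Unity 3/5 = 60.0% → Unity
Moderate: St. Luke's 17/47 = 36.2%, Unity 14/27 = 51.9% → Unity
Overall: St. Luke's 67/147 = 45.6%, Unity 71/193 = 36.8% → St. Luke's
Unity wins each case group but St. Luke's wins overall — the comparison reverses. Unity's patients skew toward critical, which has a lower base rate.

No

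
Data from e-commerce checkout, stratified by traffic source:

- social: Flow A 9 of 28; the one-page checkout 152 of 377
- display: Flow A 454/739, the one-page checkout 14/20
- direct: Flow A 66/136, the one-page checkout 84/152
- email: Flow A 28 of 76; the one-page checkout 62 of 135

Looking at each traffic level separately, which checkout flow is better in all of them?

the one-page checkout

Social: Flow A 9/28 = 32.1%, the one-page checkout 152/377 = 40.3% → the one-page checkout
Display: Flow A 454/739 = 61.4%, the one-page checkout 14/20 = 70.0% → the one-page checkout
Direct: Flow A 66/136 = 48.5%, the one-page checkout 84/152 = 55.3% → the one-page checkout
Email: Flow A 28/76 = 36.8%, the one-page checkout 62/135 = 45.9% → the one-page checkout
The one-page checkout has the higher rate in all 4 groups.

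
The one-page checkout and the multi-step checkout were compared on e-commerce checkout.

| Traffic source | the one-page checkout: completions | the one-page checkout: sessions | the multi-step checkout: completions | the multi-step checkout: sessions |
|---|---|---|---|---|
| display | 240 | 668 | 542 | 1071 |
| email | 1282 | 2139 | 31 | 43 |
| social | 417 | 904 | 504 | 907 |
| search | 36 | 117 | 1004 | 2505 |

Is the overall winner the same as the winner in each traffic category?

No

Display: the one-page checkout 240/668 = 35.9%, the multi-step checkout 542/1071 = 50.6% → the multi-step checkout
Email: the one-page checkout 1282/2139 = 59.9%, the multi-step checkout 31/43 = 72.1% → the multi-step checkout
Social: the one-page checkout 417/904 = 46.1%, the multi-step checkout 504/907 = 55.6% → the multi-step checkout
Search: the one-page checkout 36/117 = 30.8%, the multi-step checkout 1004/2505 = 40.1% → the multi-step checkout
Overall: the one-page checkout 1975/3828 = 51.6%, the multi-step checkout 2081/4526 = 46.0% → the one-page checkout
The multi-step checkout wins each traffic group but the one-page checkout wins overall — the comparison reverses. The multi-step checkout's sessions skew toward search, which has a lower base rate.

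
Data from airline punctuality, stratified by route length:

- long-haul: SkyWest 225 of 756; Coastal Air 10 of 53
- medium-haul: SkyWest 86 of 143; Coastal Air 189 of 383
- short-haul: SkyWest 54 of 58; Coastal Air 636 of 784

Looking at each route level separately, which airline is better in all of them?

Long-haul: SkyWest 225/756 = 29.8%, Coastal Air 10/53 = 18.9% → SkyWest
Medium-haul: SkyWest 86/143 = 60.1%, Coastal Air 189/383 = 49.3% → SkyWest
Short-haul: SkyWest 54/58 = 93.1%, Coastal Air 636/784 = 81.1% → SkyWest
SkyWest has the higher rate in all 3 groups.

SkyWest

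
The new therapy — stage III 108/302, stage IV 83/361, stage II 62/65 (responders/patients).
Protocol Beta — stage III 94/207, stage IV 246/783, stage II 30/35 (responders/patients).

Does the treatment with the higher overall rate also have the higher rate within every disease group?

No

Stage III: the new therapy 108/302 = 35.8%, Protocol Beta 94/207 = 45.4% → Protocol Beta
Stage IV: the new therapy 83/361 = 23.0%, Protocol Beta 246/783 = 31.4% → Protocol Beta
Stage II: the new therapy 62/65 = 95.4%, Protocol Beta 30/35 = 85.7% → the new therapy
Overall: the new therapy 253/728 = 34.8%, Protocol Beta 370/1025 = 36.1% → Protocol Beta
Neither sweeps: the new therapy wins 1 of 3 groups, Protocol Beta wins 2. Protocol Beta wins overall but not every group — no Simpson reversal.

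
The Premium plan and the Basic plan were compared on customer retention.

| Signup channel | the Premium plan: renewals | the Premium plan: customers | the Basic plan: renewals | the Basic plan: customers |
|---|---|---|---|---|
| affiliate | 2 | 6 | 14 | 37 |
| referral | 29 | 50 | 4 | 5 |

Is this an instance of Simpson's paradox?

Affiliate: the Premium plan 2/6 = 33.3%, the Basic plan 14/37 = 37.8% → the Basic plan
Referral: the Premium plan 29/50 = 58.0%, the Basic plan 4/5 = 80.0% → the Basic plan
Overall: the Premium plan 31/56 = 55.4%, the Basic plan 18/42 = 42.9% → the Premium plan
The Basic plan wins each signup group but the Premium plan wins overall — the comparison reverses. The Basic plan's customers skew toward affiliate, which has a lower base rate.

Yes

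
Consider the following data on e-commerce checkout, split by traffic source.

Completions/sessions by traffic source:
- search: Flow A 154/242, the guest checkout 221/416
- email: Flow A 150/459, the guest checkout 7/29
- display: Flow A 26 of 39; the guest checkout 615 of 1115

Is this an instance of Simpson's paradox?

Search: Flow A 154/242 = 63.6%, the guest checkout 221/416 = 53.1% → Flow A
Email: Flow A 150/459 = 32.7%, the guest checkout 7/29 = 24.1% → Flow A
Display: Flow A 26/39 = 66.7%, the guest checkout 615/1115 = 55.2% → Flow A
Overall: Flow A 330/740 = 44.6%, the guest checkout 843/1560 = 54.0% → the guest checkout
Flow A wins each traffic group but the guest checkout wins overall — the comparison reverses. Flow A's sessions skew toward email, which has a lower base rate.

Yes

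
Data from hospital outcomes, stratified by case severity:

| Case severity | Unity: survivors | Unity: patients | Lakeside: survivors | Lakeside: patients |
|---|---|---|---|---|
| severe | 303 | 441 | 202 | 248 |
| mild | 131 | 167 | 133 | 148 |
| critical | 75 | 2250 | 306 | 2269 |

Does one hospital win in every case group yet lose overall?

No

Severe: Unity 303/441 = 68.7%, Lakeside 202/248 = 81.5% → Lakeside
Mild: Unity 131/167 = 78.4%, Lakeside 133/148 = 89.9% → Lakeside
Critical: Unity 75/2250 = 3.3%, Lakeside 306/2269 = 13.5% → Lakeside
Overall: Unity 509/2858 = 17.8%, Lakeside 641/2665 = 24.1% → Lakeside
Lakeside wins overall and in every case group — no reversal.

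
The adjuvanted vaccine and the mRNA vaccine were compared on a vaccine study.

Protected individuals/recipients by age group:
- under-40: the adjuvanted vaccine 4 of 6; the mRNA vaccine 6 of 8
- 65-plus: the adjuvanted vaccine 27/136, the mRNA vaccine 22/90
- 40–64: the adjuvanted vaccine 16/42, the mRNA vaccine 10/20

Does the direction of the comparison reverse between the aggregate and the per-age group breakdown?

No

Under-40: the adjuvanted vaccine 4/6 = 66.7%, the mRNA vaccine 6/8 = 75.0% → the mRNA vaccine
65-plus: the adjuvanted vaccine 27/136 = 19.9%, the mRNA vaccine 22/90 = 24.4% → the mRNA vaccine
40–64: the adjuvanted vaccine 16/42 = 38.1%, the mRNA vaccine 10/20 = 50.0% → the mRNA vaccine
Overall: the adjuvanted vaccine 47/184 = 25.5%, the mRNA vaccine 38/118 = 32.2% → the mRNA vaccine
The mRNA vaccine wins overall and in every age group — no reversal.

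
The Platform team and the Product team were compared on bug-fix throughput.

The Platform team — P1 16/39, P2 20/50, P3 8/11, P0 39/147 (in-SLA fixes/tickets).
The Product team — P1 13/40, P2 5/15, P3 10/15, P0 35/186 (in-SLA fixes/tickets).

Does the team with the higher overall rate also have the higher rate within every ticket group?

Yes

P1: the Platform team 16/39 = 41.0%, the Product team 13/40 = 32.5% → the Platform team
P2: the Platform team 20/50 = 40.0%, the Product team 5/15 = 33.3% → the Platform team
P3: the Platform team 8/11 = 72.7%, the Product team 10/15 = 66.7% → the Platform team
P0: the Platform team 39/147 = 26.5%, the Product team 35/186 = 18.8% → the Platform team
Overall: the Platform team 83/247 = 33.6%, the Product team 63/256 = 24.6% → the Platform team
The Platform team wins overall and in every ticket group — no reversal.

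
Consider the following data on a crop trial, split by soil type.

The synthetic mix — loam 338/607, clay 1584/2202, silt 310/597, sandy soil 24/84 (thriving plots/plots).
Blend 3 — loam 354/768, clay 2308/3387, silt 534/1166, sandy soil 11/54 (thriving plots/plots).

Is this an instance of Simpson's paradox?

Loam: the synthetic mix 338/607 = 55.7%, Blend 3 354/768 = 46.1% → the synthetic mix
Clay: the synthetic mix 1584/2202 = 71.9%, Blend 3 2308/3387 = 68.1% → the synthetic mix
Silt: the synthetic mix 310/597 = 51.9%, Blend 3 534/1166 = 45.8% → the synthetic mix
Sandy soil: the synthetic mix 24/84 = 28.6%, Blend 3 11/54 = 20.4% → the synthetic mix
Overall: the synthetic mix 2256/3490 = 64.6%, Blend 3 3207/5375 = 59.7% → the synthetic mix
The synthetic mix wins overall and in every soil group — no reversal.

No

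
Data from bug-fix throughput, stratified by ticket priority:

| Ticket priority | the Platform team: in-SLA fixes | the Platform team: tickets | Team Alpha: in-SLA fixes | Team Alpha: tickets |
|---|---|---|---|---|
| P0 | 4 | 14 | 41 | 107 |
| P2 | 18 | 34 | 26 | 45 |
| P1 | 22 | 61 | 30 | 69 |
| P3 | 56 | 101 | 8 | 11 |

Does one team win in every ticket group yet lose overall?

Yes

P0: the Platform team 4/14 = 28.6%, Team Alpha 41/107 = 38.3% → Team Alpha
P2: the Platform team 18/34 = 52.9%, Team Alpha 26/45 = 57.8% → Team Alpha
P1: the Platform team 22/61 = 36.1%, Team Alpha 30/69 = 43.5% → Team Alpha
P3: the Platform team 56/101 = 55.4%, Team Alpha 8/11 = 72.7% → Team Alpha
Overall: the Platform team 100/210 = 47.6%, Team Alpha 105/232 = 45.3% → the Platform team
Team Alpha wins each ticket group but the Platform team wins overall — the comparison reverses. Team Alpha's tickets skew toward P0, which has a lower base rate.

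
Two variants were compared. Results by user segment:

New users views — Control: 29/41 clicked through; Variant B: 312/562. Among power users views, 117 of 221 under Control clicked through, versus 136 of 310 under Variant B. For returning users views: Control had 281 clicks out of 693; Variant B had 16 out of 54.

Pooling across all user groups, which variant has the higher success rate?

Variant B

New users: Control 29/41 = 70.7%, Variant B 312/562 = 55.5% → Control
Power users: Control 117/221 = 52.9%, Variant B 136/310 = 43.9% → Control
Returning users: Control 281/693 = 40.5%, Variant B 16/54 = 29.6% → Control
Overall: Control 427/955 = 44.7%, Variant B 464/926 = 50.1% → Variant B
(Control wins every user group but Variant B wins overall — Control's views skew toward the low-rate returning users group.)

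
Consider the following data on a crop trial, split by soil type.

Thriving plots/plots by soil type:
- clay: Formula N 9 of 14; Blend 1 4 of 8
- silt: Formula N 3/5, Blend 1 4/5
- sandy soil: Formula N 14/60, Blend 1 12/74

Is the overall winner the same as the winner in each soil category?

Clay: Formula N 9/14 = 64.3%, Blend 1 4/8 = 50.0% → Formula N
Silt: Formula N 3/5 = 60.0%, Blend 1 4/5 = 80.0% → Blend 1
Sandy soil: Formula N 14/60 = 23.3%, Blend 1 12/74 = 16.2% → Formula N
Overall: Formula N 26/79 = 32.9%, Blend 1 20/87 = 23.0% → Formula N
Neither sweeps: Formula N wins 2 of 3 groups, Blend 1 wins 1. Formula N wins overall but not every group — no Simpson reversal.

No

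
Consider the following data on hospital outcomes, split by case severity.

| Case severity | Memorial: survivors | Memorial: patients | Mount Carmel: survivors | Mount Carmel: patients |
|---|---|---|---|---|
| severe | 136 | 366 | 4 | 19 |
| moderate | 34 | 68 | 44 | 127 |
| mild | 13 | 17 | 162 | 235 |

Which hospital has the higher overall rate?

Mount Carmel

Severe: Memorial 136/366 = 37.2%, Mount Carmel 4/19 = 21.1% → Memorial
Moderate: Memorial 34/68 = 50.0%, Mount Carmel 44/127 = 34.6% → Memorial
Mild: Memorial 13/17 = 76.5%, Mount Carmel 162/235 = 68.9% → Memorial
Overall: Memorial 183/451 = 40.6%, Mount Carmel 210/381 = 55.1% → Mount Carmel
(Memorial wins every case group but Mount Carmel wins overall — Memorial's patients skew toward the low-rate severe group.)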